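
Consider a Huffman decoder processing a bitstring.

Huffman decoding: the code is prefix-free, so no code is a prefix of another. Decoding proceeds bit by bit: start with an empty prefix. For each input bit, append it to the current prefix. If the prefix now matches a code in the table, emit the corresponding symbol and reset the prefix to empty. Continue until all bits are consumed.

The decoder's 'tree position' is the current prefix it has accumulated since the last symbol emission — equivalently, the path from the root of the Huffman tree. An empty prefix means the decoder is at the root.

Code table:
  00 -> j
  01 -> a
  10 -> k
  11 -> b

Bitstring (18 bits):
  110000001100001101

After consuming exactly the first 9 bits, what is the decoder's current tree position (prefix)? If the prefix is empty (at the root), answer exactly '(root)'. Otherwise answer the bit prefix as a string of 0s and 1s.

Answer: 1

Derivation:
Bit 0: prefix='1' (no match yet)
Bit 1: prefix='11' -> emit 'b', reset
Bit 2: prefix='0' (no match yet)
Bit 3: prefix='00' -> emit 'j', reset
Bit 4: prefix='0' (no match yet)
Bit 5: prefix='00' -> emit 'j', reset
Bit 6: prefix='0' (no match yet)
Bit 7: prefix='00' -> emit 'j', reset
Bit 8: prefix='1' (no match yet)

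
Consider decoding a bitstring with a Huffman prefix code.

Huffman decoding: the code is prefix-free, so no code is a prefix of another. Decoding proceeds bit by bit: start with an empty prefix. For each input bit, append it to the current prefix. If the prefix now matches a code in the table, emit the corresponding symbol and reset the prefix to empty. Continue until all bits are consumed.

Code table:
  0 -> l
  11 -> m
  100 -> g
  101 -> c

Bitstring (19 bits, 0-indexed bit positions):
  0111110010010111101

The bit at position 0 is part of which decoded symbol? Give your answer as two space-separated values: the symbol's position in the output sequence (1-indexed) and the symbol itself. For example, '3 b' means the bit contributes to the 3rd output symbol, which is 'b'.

Answer: 1 l

Derivation:
Bit 0: prefix='0' -> emit 'l', reset
Bit 1: prefix='1' (no match yet)
Bit 2: prefix='11' -> emit 'm', reset
Bit 3: prefix='1' (no match yet)
Bit 4: prefix='11' -> emit 'm', reset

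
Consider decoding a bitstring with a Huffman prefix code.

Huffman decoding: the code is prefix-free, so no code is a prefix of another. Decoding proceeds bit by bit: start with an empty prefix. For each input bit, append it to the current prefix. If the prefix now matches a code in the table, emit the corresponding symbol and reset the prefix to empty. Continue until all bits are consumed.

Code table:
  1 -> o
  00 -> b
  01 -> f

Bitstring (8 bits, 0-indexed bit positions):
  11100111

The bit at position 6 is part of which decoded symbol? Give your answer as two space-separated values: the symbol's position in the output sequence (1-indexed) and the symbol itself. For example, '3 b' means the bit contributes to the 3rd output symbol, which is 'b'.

Answer: 6 o

Derivation:
Bit 0: prefix='1' -> emit 'o', reset
Bit 1: prefix='1' -> emit 'o', reset
Bit 2: prefix='1' -> emit 'o', reset
Bit 3: prefix='0' (no match yet)
Bit 4: prefix='00' -> emit 'b', reset
Bit 5: prefix='1' -> emit 'o', reset
Bit 6: prefix='1' -> emit 'o', reset
Bit 7: prefix='1' -> emit 'o', reset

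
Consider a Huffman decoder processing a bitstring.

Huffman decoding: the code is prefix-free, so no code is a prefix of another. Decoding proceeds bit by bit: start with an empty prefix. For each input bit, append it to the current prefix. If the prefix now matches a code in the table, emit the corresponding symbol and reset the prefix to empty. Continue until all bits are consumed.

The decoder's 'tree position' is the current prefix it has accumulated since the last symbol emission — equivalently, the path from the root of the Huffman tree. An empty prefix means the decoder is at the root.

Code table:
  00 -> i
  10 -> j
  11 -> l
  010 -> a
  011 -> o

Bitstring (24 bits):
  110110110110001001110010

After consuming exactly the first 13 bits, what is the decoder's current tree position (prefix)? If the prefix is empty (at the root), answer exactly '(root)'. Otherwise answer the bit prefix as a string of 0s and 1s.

Bit 0: prefix='1' (no match yet)
Bit 1: prefix='11' -> emit 'l', reset
Bit 2: prefix='0' (no match yet)
Bit 3: prefix='01' (no match yet)
Bit 4: prefix='011' -> emit 'o', reset
Bit 5: prefix='0' (no match yet)
Bit 6: prefix='01' (no match yet)
Bit 7: prefix='011' -> emit 'o', reset
Bit 8: prefix='0' (no match yet)
Bit 9: prefix='01' (no match yet)
Bit 10: prefix='011' -> emit 'o', reset
Bit 11: prefix='0' (no match yet)
Bit 12: prefix='00' -> emit 'i', reset

Answer: (root)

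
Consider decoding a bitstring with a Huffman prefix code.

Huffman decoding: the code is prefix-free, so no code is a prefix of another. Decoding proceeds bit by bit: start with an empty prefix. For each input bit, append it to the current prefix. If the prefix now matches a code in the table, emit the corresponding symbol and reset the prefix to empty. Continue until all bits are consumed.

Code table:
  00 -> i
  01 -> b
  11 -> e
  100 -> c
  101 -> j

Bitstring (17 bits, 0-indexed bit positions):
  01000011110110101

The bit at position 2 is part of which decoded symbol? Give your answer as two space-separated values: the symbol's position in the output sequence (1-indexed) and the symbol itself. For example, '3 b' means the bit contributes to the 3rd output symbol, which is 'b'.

Bit 0: prefix='0' (no match yet)
Bit 1: prefix='01' -> emit 'b', reset
Bit 2: prefix='0' (no match yet)
Bit 3: prefix='00' -> emit 'i', reset
Bit 4: prefix='0' (no match yet)
Bit 5: prefix='00' -> emit 'i', reset
Bit 6: prefix='1' (no match yet)

Answer: 2 i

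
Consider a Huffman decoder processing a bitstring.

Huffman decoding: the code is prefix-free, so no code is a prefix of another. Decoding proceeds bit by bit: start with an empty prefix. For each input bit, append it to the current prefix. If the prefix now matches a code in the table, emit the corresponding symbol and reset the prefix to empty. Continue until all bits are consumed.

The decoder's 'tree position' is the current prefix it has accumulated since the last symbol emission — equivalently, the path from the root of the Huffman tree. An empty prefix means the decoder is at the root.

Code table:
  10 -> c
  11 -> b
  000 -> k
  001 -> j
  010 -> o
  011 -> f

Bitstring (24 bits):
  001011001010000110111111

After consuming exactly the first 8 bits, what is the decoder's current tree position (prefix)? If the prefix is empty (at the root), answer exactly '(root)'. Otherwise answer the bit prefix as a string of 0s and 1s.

Answer: 00

Derivation:
Bit 0: prefix='0' (no match yet)
Bit 1: prefix='00' (no match yet)
Bit 2: prefix='001' -> emit 'j', reset
Bit 3: prefix='0' (no match yet)
Bit 4: prefix='01' (no match yet)
Bit 5: prefix='011' -> emit 'f', reset
Bit 6: prefix='0' (no match yet)
Bit 7: prefix='00' (no match yet)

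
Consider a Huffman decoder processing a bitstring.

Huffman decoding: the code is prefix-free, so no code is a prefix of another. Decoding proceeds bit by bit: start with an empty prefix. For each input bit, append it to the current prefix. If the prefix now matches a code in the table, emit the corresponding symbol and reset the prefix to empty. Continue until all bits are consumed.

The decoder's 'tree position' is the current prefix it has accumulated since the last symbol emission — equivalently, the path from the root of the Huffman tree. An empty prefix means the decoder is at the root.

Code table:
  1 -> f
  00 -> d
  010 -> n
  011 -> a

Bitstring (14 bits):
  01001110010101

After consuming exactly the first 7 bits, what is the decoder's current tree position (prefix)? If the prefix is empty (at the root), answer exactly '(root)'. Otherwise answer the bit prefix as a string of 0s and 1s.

Answer: (root)

Derivation:
Bit 0: prefix='0' (no match yet)
Bit 1: prefix='01' (no match yet)
Bit 2: prefix='010' -> emit 'n', reset
Bit 3: prefix='0' (no match yet)
Bit 4: prefix='01' (no match yet)
Bit 5: prefix='011' -> emit 'a', reset
Bit 6: prefix='1' -> emit 'f', reset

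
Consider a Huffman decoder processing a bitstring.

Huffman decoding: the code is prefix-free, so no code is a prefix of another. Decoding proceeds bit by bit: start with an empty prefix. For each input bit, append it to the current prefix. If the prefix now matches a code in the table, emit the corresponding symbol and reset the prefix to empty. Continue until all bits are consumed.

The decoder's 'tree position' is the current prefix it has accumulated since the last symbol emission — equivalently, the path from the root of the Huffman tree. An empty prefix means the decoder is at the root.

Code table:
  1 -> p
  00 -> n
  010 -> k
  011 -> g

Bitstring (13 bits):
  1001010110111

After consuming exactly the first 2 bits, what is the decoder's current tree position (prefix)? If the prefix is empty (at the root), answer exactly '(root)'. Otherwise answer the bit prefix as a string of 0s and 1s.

Answer: 0

Derivation:
Bit 0: prefix='1' -> emit 'p', reset
Bit 1: prefix='0' (no match yet)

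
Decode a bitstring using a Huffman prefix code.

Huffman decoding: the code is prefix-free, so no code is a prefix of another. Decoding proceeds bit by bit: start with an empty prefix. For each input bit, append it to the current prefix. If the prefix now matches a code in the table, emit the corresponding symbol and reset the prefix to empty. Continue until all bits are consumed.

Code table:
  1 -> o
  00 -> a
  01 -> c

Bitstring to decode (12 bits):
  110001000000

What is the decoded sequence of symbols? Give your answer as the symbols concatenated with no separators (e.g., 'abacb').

Answer: ooacaaa

Derivation:
Bit 0: prefix='1' -> emit 'o', reset
Bit 1: prefix='1' -> emit 'o', reset
Bit 2: prefix='0' (no match yet)
Bit 3: prefix='00' -> emit 'a', reset
Bit 4: prefix='0' (no match yet)
Bit 5: prefix='01' -> emit 'c', reset
Bit 6: prefix='0' (no match yet)
Bit 7: prefix='00' -> emit 'a', reset
Bit 8: prefix='0' (no match yet)
Bit 9: prefix='00' -> emit 'a', reset
Bit 10: prefix='0' (no match yet)
Bit 11: prefix='00' -> emit 'a', reset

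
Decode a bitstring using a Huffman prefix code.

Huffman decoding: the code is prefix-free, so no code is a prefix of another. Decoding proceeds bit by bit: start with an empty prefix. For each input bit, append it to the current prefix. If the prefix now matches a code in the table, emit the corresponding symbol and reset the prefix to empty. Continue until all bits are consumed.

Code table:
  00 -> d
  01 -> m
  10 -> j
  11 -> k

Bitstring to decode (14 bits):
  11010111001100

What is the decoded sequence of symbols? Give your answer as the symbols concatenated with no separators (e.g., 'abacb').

Bit 0: prefix='1' (no match yet)
Bit 1: prefix='11' -> emit 'k', reset
Bit 2: prefix='0' (no match yet)
Bit 3: prefix='01' -> emit 'm', reset
Bit 4: prefix='0' (no match yet)
Bit 5: prefix='01' -> emit 'm', reset
Bit 6: prefix='1' (no match yet)
Bit 7: prefix='11' -> emit 'k', reset
Bit 8: prefix='0' (no match yet)
Bit 9: prefix='00' -> emit 'd', reset
Bit 10: prefix='1' (no match yet)
Bit 11: prefix='11' -> emit 'k', reset
Bit 12: prefix='0' (no match yet)
Bit 13: prefix='00' -> emit 'd', reset

Answer: kmmkdkd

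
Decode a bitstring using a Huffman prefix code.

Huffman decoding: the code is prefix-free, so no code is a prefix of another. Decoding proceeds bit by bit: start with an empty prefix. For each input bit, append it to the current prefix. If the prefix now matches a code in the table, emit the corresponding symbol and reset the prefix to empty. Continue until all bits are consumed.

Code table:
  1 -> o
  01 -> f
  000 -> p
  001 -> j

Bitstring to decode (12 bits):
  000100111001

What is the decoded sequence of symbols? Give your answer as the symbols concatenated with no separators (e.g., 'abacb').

Answer: pojooj

Derivation:
Bit 0: prefix='0' (no match yet)
Bit 1: prefix='00' (no match yet)
Bit 2: prefix='000' -> emit 'p', reset
Bit 3: prefix='1' -> emit 'o', reset
Bit 4: prefix='0' (no match yet)
Bit 5: prefix='00' (no match yet)
Bit 6: prefix='001' -> emit 'j', reset
Bit 7: prefix='1' -> emit 'o', reset
Bit 8: prefix='1' -> emit 'o', reset
Bit 9: prefix='0' (no match yet)
Bit 10: prefix='00' (no match yet)
Bit 11: prefix='001' -> emit 'j', reset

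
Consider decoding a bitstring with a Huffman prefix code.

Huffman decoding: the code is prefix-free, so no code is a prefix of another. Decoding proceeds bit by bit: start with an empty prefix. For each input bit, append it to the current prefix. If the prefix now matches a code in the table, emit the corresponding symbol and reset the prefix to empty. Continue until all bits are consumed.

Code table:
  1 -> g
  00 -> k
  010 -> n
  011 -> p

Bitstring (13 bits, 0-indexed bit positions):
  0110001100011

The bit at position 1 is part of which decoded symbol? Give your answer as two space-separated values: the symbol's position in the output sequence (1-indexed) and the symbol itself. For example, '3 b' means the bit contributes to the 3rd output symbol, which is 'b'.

Bit 0: prefix='0' (no match yet)
Bit 1: prefix='01' (no match yet)
Bit 2: prefix='011' -> emit 'p', reset
Bit 3: prefix='0' (no match yet)
Bit 4: prefix='00' -> emit 'k', reset
Bit 5: prefix='0' (no match yet)

Answer: 1 p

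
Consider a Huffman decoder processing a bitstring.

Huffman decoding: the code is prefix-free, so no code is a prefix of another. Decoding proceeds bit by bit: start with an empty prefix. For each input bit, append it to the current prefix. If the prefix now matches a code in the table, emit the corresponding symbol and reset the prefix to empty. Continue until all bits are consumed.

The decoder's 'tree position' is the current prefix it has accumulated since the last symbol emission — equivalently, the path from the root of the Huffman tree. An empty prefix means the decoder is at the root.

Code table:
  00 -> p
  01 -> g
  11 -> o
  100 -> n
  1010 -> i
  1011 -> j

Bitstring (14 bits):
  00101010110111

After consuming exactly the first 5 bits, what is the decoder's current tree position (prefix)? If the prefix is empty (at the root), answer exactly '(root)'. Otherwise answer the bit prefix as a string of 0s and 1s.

Answer: 101

Derivation:
Bit 0: prefix='0' (no match yet)
Bit 1: prefix='00' -> emit 'p', reset
Bit 2: prefix='1' (no match yet)
Bit 3: prefix='10' (no match yet)
Bit 4: prefix='101' (no match yet)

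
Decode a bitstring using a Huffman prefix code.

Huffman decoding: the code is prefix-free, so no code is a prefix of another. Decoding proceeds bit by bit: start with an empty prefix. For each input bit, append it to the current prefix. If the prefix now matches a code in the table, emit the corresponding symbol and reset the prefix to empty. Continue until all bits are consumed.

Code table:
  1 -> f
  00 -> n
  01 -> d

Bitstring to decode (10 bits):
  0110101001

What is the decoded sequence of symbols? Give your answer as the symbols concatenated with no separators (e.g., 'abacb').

Answer: dfddnf

Derivation:
Bit 0: prefix='0' (no match yet)
Bit 1: prefix='01' -> emit 'd', reset
Bit 2: prefix='1' -> emit 'f', reset
Bit 3: prefix='0' (no match yet)
Bit 4: prefix='01' -> emit 'd', reset
Bit 5: prefix='0' (no match yet)
Bit 6: prefix='01' -> emit 'd', reset
Bit 7: prefix='0' (no match yet)
Bit 8: prefix='00' -> emit 'n', reset
Bit 9: prefix='1' -> emit 'f', reset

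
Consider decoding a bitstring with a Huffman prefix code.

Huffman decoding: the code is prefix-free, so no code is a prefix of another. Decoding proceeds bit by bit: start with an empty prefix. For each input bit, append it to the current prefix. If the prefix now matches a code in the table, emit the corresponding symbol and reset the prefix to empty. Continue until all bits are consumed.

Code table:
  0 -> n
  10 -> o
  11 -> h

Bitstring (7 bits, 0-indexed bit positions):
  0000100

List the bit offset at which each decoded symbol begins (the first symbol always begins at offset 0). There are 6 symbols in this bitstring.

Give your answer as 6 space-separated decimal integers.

Answer: 0 1 2 3 4 6

Derivation:
Bit 0: prefix='0' -> emit 'n', reset
Bit 1: prefix='0' -> emit 'n', reset
Bit 2: prefix='0' -> emit 'n', reset
Bit 3: prefix='0' -> emit 'n', reset
Bit 4: prefix='1' (no match yet)
Bit 5: prefix='10' -> emit 'o', reset
Bit 6: prefix='0' -> emit 'n', reset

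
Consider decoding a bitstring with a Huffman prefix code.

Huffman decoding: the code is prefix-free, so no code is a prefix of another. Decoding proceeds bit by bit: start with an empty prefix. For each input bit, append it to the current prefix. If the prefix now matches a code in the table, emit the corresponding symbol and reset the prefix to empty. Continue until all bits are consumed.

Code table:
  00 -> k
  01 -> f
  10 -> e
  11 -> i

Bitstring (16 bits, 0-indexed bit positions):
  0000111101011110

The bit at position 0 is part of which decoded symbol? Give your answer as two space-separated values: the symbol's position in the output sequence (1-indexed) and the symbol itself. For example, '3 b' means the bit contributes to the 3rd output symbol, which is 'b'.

Bit 0: prefix='0' (no match yet)
Bit 1: prefix='00' -> emit 'k', reset
Bit 2: prefix='0' (no match yet)
Bit 3: prefix='00' -> emit 'k', reset
Bit 4: prefix='1' (no match yet)

Answer: 1 k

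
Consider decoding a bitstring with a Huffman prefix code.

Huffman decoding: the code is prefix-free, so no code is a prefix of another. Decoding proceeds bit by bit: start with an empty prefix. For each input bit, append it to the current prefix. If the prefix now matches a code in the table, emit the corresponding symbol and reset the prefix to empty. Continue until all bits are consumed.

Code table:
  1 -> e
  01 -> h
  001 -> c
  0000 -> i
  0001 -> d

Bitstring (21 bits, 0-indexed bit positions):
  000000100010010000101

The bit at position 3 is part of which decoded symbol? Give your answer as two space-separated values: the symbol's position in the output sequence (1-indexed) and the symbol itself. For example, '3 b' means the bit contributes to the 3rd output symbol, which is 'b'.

Answer: 1 i

Derivation:
Bit 0: prefix='0' (no match yet)
Bit 1: prefix='00' (no match yet)
Bit 2: prefix='000' (no match yet)
Bit 3: prefix='0000' -> emit 'i', reset
Bit 4: prefix='0' (no match yet)
Bit 5: prefix='00' (no match yet)
Bit 6: prefix='001' -> emit 'c', reset
Bit 7: prefix='0' (no match yet)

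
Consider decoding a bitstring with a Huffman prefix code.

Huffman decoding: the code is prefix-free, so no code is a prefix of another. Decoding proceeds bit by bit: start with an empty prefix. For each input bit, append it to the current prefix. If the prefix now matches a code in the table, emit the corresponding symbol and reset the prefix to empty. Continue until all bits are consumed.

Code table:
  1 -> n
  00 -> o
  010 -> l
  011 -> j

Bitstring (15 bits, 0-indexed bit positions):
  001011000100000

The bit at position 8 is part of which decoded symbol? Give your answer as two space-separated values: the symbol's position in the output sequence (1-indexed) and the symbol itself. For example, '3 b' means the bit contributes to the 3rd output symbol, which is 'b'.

Bit 0: prefix='0' (no match yet)
Bit 1: prefix='00' -> emit 'o', reset
Bit 2: prefix='1' -> emit 'n', reset
Bit 3: prefix='0' (no match yet)
Bit 4: prefix='01' (no match yet)
Bit 5: prefix='011' -> emit 'j', reset
Bit 6: prefix='0' (no match yet)
Bit 7: prefix='00' -> emit 'o', reset
Bit 8: prefix='0' (no match yet)
Bit 9: prefix='01' (no match yet)
Bit 10: prefix='010' -> emit 'l', reset
Bit 11: prefix='0' (no match yet)
Bit 12: prefix='00' -> emit 'o', reset

Answer: 5 l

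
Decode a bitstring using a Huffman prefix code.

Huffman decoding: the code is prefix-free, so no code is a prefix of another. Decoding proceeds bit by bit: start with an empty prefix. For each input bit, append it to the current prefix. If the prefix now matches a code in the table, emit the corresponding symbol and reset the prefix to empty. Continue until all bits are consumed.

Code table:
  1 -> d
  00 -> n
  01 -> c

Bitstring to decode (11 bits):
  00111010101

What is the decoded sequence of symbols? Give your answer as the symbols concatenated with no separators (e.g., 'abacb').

Bit 0: prefix='0' (no match yet)
Bit 1: prefix='00' -> emit 'n', reset
Bit 2: prefix='1' -> emit 'd', reset
Bit 3: prefix='1' -> emit 'd', reset
Bit 4: prefix='1' -> emit 'd', reset
Bit 5: prefix='0' (no match yet)
Bit 6: prefix='01' -> emit 'c', reset
Bit 7: prefix='0' (no match yet)
Bit 8: prefix='01' -> emit 'c', reset
Bit 9: prefix='0' (no match yet)
Bit 10: prefix='01' -> emit 'c', reset

Answer: ndddccc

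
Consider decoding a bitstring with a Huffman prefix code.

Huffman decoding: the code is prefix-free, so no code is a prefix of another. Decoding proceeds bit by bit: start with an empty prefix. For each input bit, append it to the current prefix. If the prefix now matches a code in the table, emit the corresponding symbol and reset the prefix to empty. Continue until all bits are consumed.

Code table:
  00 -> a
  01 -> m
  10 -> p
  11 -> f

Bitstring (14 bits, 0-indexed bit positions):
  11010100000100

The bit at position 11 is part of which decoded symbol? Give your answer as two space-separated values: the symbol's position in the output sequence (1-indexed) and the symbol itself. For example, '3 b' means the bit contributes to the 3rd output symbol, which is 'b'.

Bit 0: prefix='1' (no match yet)
Bit 1: prefix='11' -> emit 'f', reset
Bit 2: prefix='0' (no match yet)
Bit 3: prefix='01' -> emit 'm', reset
Bit 4: prefix='0' (no match yet)
Bit 5: prefix='01' -> emit 'm', reset
Bit 6: prefix='0' (no match yet)
Bit 7: prefix='00' -> emit 'a', reset
Bit 8: prefix='0' (no match yet)
Bit 9: prefix='00' -> emit 'a', reset
Bit 10: prefix='0' (no match yet)
Bit 11: prefix='01' -> emit 'm', reset
Bit 12: prefix='0' (no match yet)
Bit 13: prefix='00' -> emit 'a', reset

Answer: 6 m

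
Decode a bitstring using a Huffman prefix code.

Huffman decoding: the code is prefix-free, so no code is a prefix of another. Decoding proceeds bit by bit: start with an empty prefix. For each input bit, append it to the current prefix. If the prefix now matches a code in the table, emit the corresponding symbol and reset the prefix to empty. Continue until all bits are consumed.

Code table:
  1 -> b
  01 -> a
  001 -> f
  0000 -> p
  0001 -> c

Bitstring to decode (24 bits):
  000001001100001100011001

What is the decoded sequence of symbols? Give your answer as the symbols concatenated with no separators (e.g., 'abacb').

Answer: pafbpbbcbf

Derivation:
Bit 0: prefix='0' (no match yet)
Bit 1: prefix='00' (no match yet)
Bit 2: prefix='000' (no match yet)
Bit 3: prefix='0000' -> emit 'p', reset
Bit 4: prefix='0' (no match yet)
Bit 5: prefix='01' -> emit 'a', reset
Bit 6: prefix='0' (no match yet)
Bit 7: prefix='00' (no match yet)
Bit 8: prefix='001' -> emit 'f', reset
Bit 9: prefix='1' -> emit 'b', reset
Bit 10: prefix='0' (no match yet)
Bit 11: prefix='00' (no match yet)
Bit 12: prefix='000' (no match yet)
Bit 13: prefix='0000' -> emit 'p', reset
Bit 14: prefix='1' -> emit 'b', reset
Bit 15: prefix='1' -> emit 'b', reset
Bit 16: prefix='0' (no match yet)
Bit 17: prefix='00' (no match yet)
Bit 18: prefix='000' (no match yet)
Bit 19: prefix='0001' -> emit 'c', reset
Bit 20: prefix='1' -> emit 'b', reset
Bit 21: prefix='0' (no match yet)
Bit 22: prefix='00' (no match yet)
Bit 23: prefix='001' -> emit 'f', reset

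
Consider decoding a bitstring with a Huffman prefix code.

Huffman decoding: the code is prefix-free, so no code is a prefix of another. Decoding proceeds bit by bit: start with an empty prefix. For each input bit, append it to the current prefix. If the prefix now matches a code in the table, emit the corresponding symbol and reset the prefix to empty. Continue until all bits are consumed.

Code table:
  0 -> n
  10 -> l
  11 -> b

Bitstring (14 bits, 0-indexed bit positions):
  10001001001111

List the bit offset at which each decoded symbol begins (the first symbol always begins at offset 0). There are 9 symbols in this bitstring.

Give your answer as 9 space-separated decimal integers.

Bit 0: prefix='1' (no match yet)
Bit 1: prefix='10' -> emit 'l', reset
Bit 2: prefix='0' -> emit 'n', reset
Bit 3: prefix='0' -> emit 'n', reset
Bit 4: prefix='1' (no match yet)
Bit 5: prefix='10' -> emit 'l', reset
Bit 6: prefix='0' -> emit 'n', reset
Bit 7: prefix='1' (no match yet)
Bit 8: prefix='10' -> emit 'l', reset
Bit 9: prefix='0' -> emit 'n', reset
Bit 10: prefix='1' (no match yet)
Bit 11: prefix='11' -> emit 'b', reset
Bit 12: prefix='1' (no match yet)
Bit 13: prefix='11' -> emit 'b', reset

Answer: 0 2 3 4 6 7 9 10 12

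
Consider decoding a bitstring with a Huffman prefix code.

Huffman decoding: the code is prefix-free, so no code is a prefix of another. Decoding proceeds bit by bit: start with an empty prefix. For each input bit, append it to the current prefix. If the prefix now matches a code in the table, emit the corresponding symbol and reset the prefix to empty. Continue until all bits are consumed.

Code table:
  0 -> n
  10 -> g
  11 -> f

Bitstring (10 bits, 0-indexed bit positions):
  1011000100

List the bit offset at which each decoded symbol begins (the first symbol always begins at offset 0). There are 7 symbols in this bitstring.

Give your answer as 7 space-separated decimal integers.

Answer: 0 2 4 5 6 7 9

Derivation:
Bit 0: prefix='1' (no match yet)
Bit 1: prefix='10' -> emit 'g', reset
Bit 2: prefix='1' (no match yet)
Bit 3: prefix='11' -> emit 'f', reset
Bit 4: prefix='0' -> emit 'n', reset
Bit 5: prefix='0' -> emit 'n', reset
Bit 6: prefix='0' -> emit 'n', reset
Bit 7: prefix='1' (no match yet)
Bit 8: prefix='10' -> emit 'g', reset
Bit 9: prefix='0' -> emit 'n', reset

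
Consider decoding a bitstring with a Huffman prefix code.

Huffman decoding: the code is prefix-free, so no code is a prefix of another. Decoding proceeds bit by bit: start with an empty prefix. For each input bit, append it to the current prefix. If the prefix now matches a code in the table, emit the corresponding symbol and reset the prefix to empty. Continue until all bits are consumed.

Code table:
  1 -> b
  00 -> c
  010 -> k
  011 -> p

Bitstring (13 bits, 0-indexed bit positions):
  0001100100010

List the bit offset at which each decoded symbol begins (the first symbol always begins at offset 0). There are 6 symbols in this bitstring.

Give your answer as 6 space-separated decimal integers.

Answer: 0 2 5 7 8 10

Derivation:
Bit 0: prefix='0' (no match yet)
Bit 1: prefix='00' -> emit 'c', reset
Bit 2: prefix='0' (no match yet)
Bit 3: prefix='01' (no match yet)
Bit 4: prefix='011' -> emit 'p', reset
Bit 5: prefix='0' (no match yet)
Bit 6: prefix='00' -> emit 'c', reset
Bit 7: prefix='1' -> emit 'b', reset
Bit 8: prefix='0' (no match yet)
Bit 9: prefix='00' -> emit 'c', reset
Bit 10: prefix='0' (no match yet)
Bit 11: prefix='01' (no match yet)
Bit 12: prefix='010' -> emit 'k', reset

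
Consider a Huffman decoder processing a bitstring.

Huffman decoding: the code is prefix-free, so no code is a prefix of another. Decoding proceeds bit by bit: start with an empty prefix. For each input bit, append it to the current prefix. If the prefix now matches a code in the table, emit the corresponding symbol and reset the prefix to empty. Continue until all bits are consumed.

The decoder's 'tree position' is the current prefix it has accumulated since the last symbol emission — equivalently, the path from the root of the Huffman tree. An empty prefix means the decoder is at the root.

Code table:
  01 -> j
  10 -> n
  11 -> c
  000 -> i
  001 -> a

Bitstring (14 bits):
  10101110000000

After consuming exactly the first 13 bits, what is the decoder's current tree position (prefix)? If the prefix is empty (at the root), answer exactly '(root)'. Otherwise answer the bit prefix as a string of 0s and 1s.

Answer: 00

Derivation:
Bit 0: prefix='1' (no match yet)
Bit 1: prefix='10' -> emit 'n', reset
Bit 2: prefix='1' (no match yet)
Bit 3: prefix='10' -> emit 'n', reset
Bit 4: prefix='1' (no match yet)
Bit 5: prefix='11' -> emit 'c', reset
Bit 6: prefix='1' (no match yet)
Bit 7: prefix='10' -> emit 'n', reset
Bit 8: prefix='0' (no match yet)
Bit 9: prefix='00' (no match yet)
Bit 10: prefix='000' -> emit 'i', reset
Bit 11: prefix='0' (no match yet)
Bit 12: prefix='00' (no match yet)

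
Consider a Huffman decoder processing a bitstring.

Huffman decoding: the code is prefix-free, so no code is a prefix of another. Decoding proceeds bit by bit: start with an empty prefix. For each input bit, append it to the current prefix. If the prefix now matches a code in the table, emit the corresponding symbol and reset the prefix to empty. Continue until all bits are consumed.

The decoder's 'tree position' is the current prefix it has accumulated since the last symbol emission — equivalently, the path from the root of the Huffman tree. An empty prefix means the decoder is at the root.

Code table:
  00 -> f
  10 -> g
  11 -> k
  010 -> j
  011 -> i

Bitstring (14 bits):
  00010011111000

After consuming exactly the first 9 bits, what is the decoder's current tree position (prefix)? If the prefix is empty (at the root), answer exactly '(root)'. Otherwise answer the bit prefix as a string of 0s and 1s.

Bit 0: prefix='0' (no match yet)
Bit 1: prefix='00' -> emit 'f', reset
Bit 2: prefix='0' (no match yet)
Bit 3: prefix='01' (no match yet)
Bit 4: prefix='010' -> emit 'j', reset
Bit 5: prefix='0' (no match yet)
Bit 6: prefix='01' (no match yet)
Bit 7: prefix='011' -> emit 'i', reset
Bit 8: prefix='1' (no match yet)

Answer: 1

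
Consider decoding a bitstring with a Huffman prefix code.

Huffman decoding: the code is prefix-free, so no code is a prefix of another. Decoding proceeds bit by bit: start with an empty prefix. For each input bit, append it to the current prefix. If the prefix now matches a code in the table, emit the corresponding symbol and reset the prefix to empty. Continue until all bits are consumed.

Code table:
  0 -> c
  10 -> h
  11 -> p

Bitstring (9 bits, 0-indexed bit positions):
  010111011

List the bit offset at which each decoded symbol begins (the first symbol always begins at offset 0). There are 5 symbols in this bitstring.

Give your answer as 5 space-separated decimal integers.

Bit 0: prefix='0' -> emit 'c', reset
Bit 1: prefix='1' (no match yet)
Bit 2: prefix='10' -> emit 'h', reset
Bit 3: prefix='1' (no match yet)
Bit 4: prefix='11' -> emit 'p', reset
Bit 5: prefix='1' (no match yet)
Bit 6: prefix='10' -> emit 'h', reset
Bit 7: prefix='1' (no match yet)
Bit 8: prefix='11' -> emit 'p', reset

Answer: 0 1 3 5 7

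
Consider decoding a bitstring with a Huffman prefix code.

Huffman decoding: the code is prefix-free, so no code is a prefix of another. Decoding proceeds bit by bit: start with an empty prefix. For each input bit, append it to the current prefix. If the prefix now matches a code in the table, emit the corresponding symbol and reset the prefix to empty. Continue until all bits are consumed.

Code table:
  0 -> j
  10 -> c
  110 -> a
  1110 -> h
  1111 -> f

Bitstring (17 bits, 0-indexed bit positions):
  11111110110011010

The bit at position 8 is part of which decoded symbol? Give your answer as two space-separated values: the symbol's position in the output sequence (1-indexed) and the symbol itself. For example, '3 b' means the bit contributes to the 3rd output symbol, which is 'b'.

Bit 0: prefix='1' (no match yet)
Bit 1: prefix='11' (no match yet)
Bit 2: prefix='111' (no match yet)
Bit 3: prefix='1111' -> emit 'f', reset
Bit 4: prefix='1' (no match yet)
Bit 5: prefix='11' (no match yet)
Bit 6: prefix='111' (no match yet)
Bit 7: prefix='1110' -> emit 'h', reset
Bit 8: prefix='1' (no match yet)
Bit 9: prefix='11' (no match yet)
Bit 10: prefix='110' -> emit 'a', reset
Bit 11: prefix='0' -> emit 'j', reset
Bit 12: prefix='1' (no match yet)

Answer: 3 a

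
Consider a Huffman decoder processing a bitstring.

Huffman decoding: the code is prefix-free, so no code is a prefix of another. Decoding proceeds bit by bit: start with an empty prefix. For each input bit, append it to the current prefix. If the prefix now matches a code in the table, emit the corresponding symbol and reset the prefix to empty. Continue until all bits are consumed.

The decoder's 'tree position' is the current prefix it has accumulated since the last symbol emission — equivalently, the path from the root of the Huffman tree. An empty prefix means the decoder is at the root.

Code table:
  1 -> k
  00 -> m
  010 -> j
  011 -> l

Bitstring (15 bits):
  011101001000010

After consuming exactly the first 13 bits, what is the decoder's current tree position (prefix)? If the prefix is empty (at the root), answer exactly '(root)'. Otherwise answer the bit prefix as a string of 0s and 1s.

Bit 0: prefix='0' (no match yet)
Bit 1: prefix='01' (no match yet)
Bit 2: prefix='011' -> emit 'l', reset
Bit 3: prefix='1' -> emit 'k', reset
Bit 4: prefix='0' (no match yet)
Bit 5: prefix='01' (no match yet)
Bit 6: prefix='010' -> emit 'j', reset
Bit 7: prefix='0' (no match yet)
Bit 8: prefix='01' (no match yet)
Bit 9: prefix='010' -> emit 'j', reset
Bit 10: prefix='0' (no match yet)
Bit 11: prefix='00' -> emit 'm', reset
Bit 12: prefix='0' (no match yet)

Answer: 0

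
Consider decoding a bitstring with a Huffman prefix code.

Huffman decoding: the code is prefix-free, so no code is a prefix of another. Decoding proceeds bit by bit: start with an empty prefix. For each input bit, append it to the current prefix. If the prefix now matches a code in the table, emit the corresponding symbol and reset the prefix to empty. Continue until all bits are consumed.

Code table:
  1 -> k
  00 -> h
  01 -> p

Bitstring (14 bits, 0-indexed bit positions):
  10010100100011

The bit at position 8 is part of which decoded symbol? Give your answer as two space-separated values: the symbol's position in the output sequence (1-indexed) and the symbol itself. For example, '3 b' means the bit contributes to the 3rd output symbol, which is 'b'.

Bit 0: prefix='1' -> emit 'k', reset
Bit 1: prefix='0' (no match yet)
Bit 2: prefix='00' -> emit 'h', reset
Bit 3: prefix='1' -> emit 'k', reset
Bit 4: prefix='0' (no match yet)
Bit 5: prefix='01' -> emit 'p', reset
Bit 6: prefix='0' (no match yet)
Bit 7: prefix='00' -> emit 'h', reset
Bit 8: prefix='1' -> emit 'k', reset
Bit 9: prefix='0' (no match yet)
Bit 10: prefix='00' -> emit 'h', reset
Bit 11: prefix='0' (no match yet)
Bit 12: prefix='01' -> emit 'p', reset

Answer: 6 k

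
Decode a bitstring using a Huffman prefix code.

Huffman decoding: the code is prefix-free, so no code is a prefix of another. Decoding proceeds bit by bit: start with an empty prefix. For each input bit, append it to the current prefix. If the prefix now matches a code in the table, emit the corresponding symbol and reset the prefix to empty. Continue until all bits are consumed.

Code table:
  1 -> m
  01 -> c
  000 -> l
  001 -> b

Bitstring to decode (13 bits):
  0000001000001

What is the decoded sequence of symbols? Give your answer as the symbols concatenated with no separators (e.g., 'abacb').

Answer: llmlb

Derivation:
Bit 0: prefix='0' (no match yet)
Bit 1: prefix='00' (no match yet)
Bit 2: prefix='000' -> emit 'l', reset
Bit 3: prefix='0' (no match yet)
Bit 4: prefix='00' (no match yet)
Bit 5: prefix='000' -> emit 'l', reset
Bit 6: prefix='1' -> emit 'm', reset
Bit 7: prefix='0' (no match yet)
Bit 8: prefix='00' (no match yet)
Bit 9: prefix='000' -> emit 'l', reset
Bit 10: prefix='0' (no match yet)
Bit 11: prefix='00' (no match yet)
Bit 12: prefix='001' -> emit 'b', reset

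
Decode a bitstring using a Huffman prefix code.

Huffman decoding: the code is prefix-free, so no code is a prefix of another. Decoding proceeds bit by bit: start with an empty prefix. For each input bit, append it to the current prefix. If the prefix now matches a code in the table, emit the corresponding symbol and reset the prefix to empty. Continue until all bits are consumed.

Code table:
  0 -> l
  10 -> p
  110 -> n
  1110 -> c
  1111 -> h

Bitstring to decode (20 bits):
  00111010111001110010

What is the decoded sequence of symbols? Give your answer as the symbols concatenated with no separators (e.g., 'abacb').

Answer: llcpclclp

Derivation:
Bit 0: prefix='0' -> emit 'l', reset
Bit 1: prefix='0' -> emit 'l', reset
Bit 2: prefix='1' (no match yet)
Bit 3: prefix='11' (no match yet)
Bit 4: prefix='111' (no match yet)
Bit 5: prefix='1110' -> emit 'c', reset
Bit 6: prefix='1' (no match yet)
Bit 7: prefix='10' -> emit 'p', reset
Bit 8: prefix='1' (no match yet)
Bit 9: prefix='11' (no match yet)
Bit 10: prefix='111' (no match yet)
Bit 11: prefix='1110' -> emit 'c', reset
Bit 12: prefix='0' -> emit 'l', reset
Bit 13: prefix='1' (no match yet)
Bit 14: prefix='11' (no match yet)
Bit 15: prefix='111' (no match yet)
Bit 16: prefix='1110' -> emit 'c', reset
Bit 17: prefix='0' -> emit 'l', reset
Bit 18: prefix='1' (no match yet)
Bit 19: prefix='10' -> emit 'p', reset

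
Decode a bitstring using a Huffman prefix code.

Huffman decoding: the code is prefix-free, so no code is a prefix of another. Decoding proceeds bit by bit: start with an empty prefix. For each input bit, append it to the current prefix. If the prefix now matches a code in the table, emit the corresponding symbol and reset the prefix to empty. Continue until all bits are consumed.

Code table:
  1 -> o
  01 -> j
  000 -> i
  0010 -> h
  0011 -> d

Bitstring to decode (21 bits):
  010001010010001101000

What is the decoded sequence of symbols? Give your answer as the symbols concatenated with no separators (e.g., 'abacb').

Answer: jiojhdji

Derivation:
Bit 0: prefix='0' (no match yet)
Bit 1: prefix='01' -> emit 'j', reset
Bit 2: prefix='0' (no match yet)
Bit 3: prefix='00' (no match yet)
Bit 4: prefix='000' -> emit 'i', reset
Bit 5: prefix='1' -> emit 'o', reset
Bit 6: prefix='0' (no match yet)
Bit 7: prefix='01' -> emit 'j', reset
Bit 8: prefix='0' (no match yet)
Bit 9: prefix='00' (no match yet)
Bit 10: prefix='001' (no match yet)
Bit 11: prefix='0010' -> emit 'h', reset
Bit 12: prefix='0' (no match yet)
Bit 13: prefix='00' (no match yet)
Bit 14: prefix='001' (no match yet)
Bit 15: prefix='0011' -> emit 'd', reset
Bit 16: prefix='0' (no match yet)
Bit 17: prefix='01' -> emit 'j', reset
Bit 18: prefix='0' (no match yet)
Bit 19: prefix='00' (no match yet)
Bit 20: prefix='000' -> emit 'i', reset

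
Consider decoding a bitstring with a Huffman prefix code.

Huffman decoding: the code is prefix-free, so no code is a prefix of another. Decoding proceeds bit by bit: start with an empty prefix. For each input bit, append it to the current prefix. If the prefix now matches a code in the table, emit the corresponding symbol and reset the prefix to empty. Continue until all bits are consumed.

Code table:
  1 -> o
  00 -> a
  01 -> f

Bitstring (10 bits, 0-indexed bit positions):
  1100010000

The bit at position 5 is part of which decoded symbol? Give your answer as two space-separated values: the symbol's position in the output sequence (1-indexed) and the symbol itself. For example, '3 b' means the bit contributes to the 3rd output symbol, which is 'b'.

Answer: 4 f

Derivation:
Bit 0: prefix='1' -> emit 'o', reset
Bit 1: prefix='1' -> emit 'o', reset
Bit 2: prefix='0' (no match yet)
Bit 3: prefix='00' -> emit 'a', reset
Bit 4: prefix='0' (no match yet)
Bit 5: prefix='01' -> emit 'f', reset
Bit 6: prefix='0' (no match yet)
Bit 7: prefix='00' -> emit 'a', reset
Bit 8: prefix='0' (no match yet)
Bit 9: prefix='00' -> emit 'a', reset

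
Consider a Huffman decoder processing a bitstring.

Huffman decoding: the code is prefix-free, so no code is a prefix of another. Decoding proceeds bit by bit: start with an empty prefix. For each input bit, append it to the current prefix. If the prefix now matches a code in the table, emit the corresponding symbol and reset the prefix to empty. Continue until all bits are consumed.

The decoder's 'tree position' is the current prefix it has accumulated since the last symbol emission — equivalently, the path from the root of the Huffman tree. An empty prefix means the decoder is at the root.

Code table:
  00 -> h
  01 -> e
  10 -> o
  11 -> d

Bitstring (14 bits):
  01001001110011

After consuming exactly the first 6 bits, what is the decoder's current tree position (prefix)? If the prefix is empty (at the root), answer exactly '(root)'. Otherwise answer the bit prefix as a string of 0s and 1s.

Answer: (root)

Derivation:
Bit 0: prefix='0' (no match yet)
Bit 1: prefix='01' -> emit 'e', reset
Bit 2: prefix='0' (no match yet)
Bit 3: prefix='00' -> emit 'h', reset
Bit 4: prefix='1' (no match yet)
Bit 5: prefix='10' -> emit 'o', reset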